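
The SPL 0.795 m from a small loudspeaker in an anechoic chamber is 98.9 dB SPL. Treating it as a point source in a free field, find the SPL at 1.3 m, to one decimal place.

94.6 dB SPL

For a point source in a free field, ΔL = −20·log₁₀(d₂/d₁).
ΔL = −20·log₁₀(1.3/0.795) = -4.27 dB, so L₂ = 98.9 + (-4.27) = 94.6 dB SPL.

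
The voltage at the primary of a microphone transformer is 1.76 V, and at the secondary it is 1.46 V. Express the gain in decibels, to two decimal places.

Voltage is an amplitude quantity, so gain = 20·log₁₀(V_out/V_in).
20·log₁₀(1.46/1.76) = 20·log₁₀(0.8295) = -1.62 dB.

-1.62 dB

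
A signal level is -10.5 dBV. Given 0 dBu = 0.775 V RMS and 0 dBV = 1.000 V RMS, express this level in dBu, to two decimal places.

-8.29 dBu

The offset between the scales is 20·log₁₀(0.775/1.000) = −2.214 dB.
So dBu = -10.5 + 2.214 = -8.29 dBu.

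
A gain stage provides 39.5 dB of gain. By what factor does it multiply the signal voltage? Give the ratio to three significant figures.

94.4

Voltage ratio = 10^(dB/20).
10^(39.5/20) = 10^(1.975) = 94.4.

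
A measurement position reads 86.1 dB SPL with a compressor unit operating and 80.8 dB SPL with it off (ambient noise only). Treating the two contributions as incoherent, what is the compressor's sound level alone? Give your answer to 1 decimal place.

Subtract intensities: L_src = 10·log₁₀(10^(L_total/10) − 10^(L_bg/10)).
L_src = 10·log₁₀(10^(86.1/10) − 10^(80.8/10)) = 10·log₁₀(287200000) = 84.6 dB SPL.

84.6 dB SPL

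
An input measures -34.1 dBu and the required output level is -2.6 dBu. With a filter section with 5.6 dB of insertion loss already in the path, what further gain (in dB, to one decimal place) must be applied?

The required make-up gain is the shortfall in the dB sum.
G = -2.6 − (-34.1) + 5.6 = 37.1 dB.

37.1 dB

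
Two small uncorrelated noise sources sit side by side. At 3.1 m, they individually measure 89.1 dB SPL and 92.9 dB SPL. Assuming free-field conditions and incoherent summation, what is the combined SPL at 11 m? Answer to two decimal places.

83.41 dB SPL

Combined at 3.1 m: 10·log₁₀(10^(89.1/10)+10^(92.9/10)) = 94.413 dB SPL.
Then apply −20·log₁₀(11/3.1) = -11.001 dB → 83.41 dB SPL.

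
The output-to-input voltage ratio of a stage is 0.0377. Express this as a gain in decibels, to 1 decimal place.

-28.5 dB

Voltage is an amplitude quantity, so gain = 20·log₁₀(V_out/V_in).
20·log₁₀(0.0377) = -28.5 dB.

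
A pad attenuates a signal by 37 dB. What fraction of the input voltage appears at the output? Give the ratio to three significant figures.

0.0141

Voltage ratio = 10^(dB/20).
10^(-37/20) = 10^(-1.850) = 0.0141.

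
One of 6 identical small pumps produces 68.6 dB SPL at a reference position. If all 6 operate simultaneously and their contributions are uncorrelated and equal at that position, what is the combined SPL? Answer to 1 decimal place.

6 equal incoherent sources raise the level by 10·log₁₀(6) = 7.78 dB.
L_total = 68.6 + 7.78 = 76.4 dB SPL.

76.4 dB SPL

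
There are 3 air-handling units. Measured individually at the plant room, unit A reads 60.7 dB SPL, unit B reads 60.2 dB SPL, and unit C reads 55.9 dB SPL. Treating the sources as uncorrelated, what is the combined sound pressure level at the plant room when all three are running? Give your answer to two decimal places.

64.17 dB SPL

Add the sources as powers (linear), then convert back to dB:
L_total = 10·log₁₀(10^(60.7/10) + 10^(60.2/10) + 10^(55.9/10)) = 10·log₁₀(2611000) = 64.17 dB SPL.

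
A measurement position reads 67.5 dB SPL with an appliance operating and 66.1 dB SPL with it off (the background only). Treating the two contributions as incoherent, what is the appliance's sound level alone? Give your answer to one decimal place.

Background correction is a power subtraction:
L_src = 10·log₁₀(10^(67.5/10) − 10^(66.1/10)) = 10·log₁₀(1550000) = 61.9 dB SPL.

61.9 dB SPL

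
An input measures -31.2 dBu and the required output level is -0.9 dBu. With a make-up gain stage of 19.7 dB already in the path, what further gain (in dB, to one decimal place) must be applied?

10.6 dB

The required make-up gain is the shortfall in the dB sum.
G = -0.9 − (-31.2) − 19.7 = 10.6 dB.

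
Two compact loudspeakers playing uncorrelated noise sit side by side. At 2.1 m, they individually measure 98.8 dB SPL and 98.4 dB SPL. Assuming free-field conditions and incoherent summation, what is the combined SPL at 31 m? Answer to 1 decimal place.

Combined at 2.1 m: 10·log₁₀(10^(98.8/10)+10^(98.4/10)) = 101.61 dB SPL.
Then apply −20·log₁₀(31/2.1) = -23.38 dB → 78.2 dB SPL.

78.2 dB SPL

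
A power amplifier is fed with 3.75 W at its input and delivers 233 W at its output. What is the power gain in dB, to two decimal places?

Power is a power quantity, so gain = 10·log₁₀(P_out/P_in).
10·log₁₀(233/3.75) = 10·log₁₀(62.13) = 17.93 dB.

17.93 dB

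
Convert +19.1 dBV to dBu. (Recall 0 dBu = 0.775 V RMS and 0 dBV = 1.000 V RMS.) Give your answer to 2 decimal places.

+21.31 dBu

The offset between the scales is 20·log₁₀(0.775/1.000) = −2.214 dB.
So dBu = +19.1 + 2.214 = +21.31 dBu.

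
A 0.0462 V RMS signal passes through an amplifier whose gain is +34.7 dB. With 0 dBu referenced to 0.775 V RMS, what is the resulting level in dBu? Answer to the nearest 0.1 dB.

+10.2 dBu

Input level: 20·log₁₀(0.0462/0.775) = -24.49 dBu.
Output: -24.49 + 34.7 = +10.2 dBu.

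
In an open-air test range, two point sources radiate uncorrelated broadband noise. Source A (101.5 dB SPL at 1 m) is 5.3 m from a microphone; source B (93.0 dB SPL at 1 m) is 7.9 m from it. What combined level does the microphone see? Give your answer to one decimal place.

At the listener: L_A = 101.5 − 20·log₁₀(5.3) = 87.01 dB; L_B = 93.0 − 20·log₁₀(7.9) = 75.05 dB.
Combined: 10·log₁₀(10^(87.01/10)+10^(75.05/10)) = 87.3 dB SPL.

87.3 dB SPL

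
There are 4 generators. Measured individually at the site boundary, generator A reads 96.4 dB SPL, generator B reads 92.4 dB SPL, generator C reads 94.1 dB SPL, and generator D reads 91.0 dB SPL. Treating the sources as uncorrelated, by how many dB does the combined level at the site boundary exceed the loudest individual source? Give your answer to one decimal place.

Add the sources as powers (linear), then convert back to dB:
L_total = 10·log₁₀(10^(96.4/10) + 10^(92.4/10) + 10^(94.1/10) + 10^(91.0/10)) = 99.97 dB SPL.
Excess over the loudest (96.4 dB): 99.97 − 96.4 = 3.6 dB.

3.6 dB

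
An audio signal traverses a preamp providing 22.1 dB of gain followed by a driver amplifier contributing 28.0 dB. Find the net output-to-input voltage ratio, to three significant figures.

320

Net gain = 22.1 + 28.0 = 50.1 dB.
Voltage ratio = 10^(50.1/20) = 320.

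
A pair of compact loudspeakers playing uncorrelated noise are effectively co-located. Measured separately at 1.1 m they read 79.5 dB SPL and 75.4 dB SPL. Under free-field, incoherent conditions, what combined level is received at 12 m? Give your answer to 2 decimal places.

Combined at 1.1 m: 10·log₁₀(10^(79.5/10)+10^(75.4/10)) = 80.927 dB SPL.
Then apply −20·log₁₀(12/1.1) = -20.756 dB → 60.17 dB SPL.

60.17 dB SPL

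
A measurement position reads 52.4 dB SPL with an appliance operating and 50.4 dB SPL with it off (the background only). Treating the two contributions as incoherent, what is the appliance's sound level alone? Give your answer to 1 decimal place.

Remove the background by subtracting linear intensities:
L_src = 10·log₁₀(10^(52.4/10) − 10^(50.4/10)) = 10·log₁₀(64130) = 48.1 dB SPL.

48.1 dB SPL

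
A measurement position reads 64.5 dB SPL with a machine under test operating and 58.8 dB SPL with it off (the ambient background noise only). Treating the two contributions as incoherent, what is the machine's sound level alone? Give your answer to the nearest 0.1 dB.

63.1 dB SPL

Remove the background by subtracting linear intensities:
L_src = 10·log₁₀(10^(64.5/10) − 10^(58.8/10)) = 10·log₁₀(2060000) = 63.1 dB SPL.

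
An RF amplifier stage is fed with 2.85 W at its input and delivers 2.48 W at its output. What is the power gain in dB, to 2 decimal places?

Power ratio → dB uses the 10·log₁₀ form:
10·log₁₀(2.48/2.85) = 10·log₁₀(0.8702) = -0.60 dB.

-0.60 dB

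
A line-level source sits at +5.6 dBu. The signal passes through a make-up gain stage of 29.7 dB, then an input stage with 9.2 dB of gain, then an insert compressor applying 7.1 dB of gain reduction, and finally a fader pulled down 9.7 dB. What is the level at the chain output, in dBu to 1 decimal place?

In dB, series stages simply add:
+5.6 + 29.7 + 9.2 − 7.1 − 9.7 = +27.7 dBu.

+27.7 dBu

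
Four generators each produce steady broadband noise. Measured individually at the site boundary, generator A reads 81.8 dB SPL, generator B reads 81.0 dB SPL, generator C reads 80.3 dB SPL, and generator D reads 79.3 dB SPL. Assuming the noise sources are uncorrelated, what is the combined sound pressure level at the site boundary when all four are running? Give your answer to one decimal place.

Add the sources as powers (linear), then convert back to dB:
L_total = 10·log₁₀(10^(81.8/10) + 10^(81.0/10) + 10^(80.3/10) + 10^(79.3/10)) = 10·log₁₀(469500000) = 86.7 dB SPL.

86.7 dB SPL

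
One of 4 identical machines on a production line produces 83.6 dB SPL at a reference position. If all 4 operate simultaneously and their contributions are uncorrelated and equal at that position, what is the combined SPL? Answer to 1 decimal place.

4 equal incoherent sources raise the level by 10·log₁₀(4) = 6.02 dB.
L_total = 83.6 + 6.02 = 89.6 dB SPL.

89.6 dB SPL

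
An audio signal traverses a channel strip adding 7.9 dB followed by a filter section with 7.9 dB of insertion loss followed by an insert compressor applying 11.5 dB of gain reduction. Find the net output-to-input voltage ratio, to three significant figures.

Net gain = 7.9 + (−7.9) + (−11.5) = -11.5 dB.
Voltage ratio = 10^(-11.5/20) = 0.266.

0.266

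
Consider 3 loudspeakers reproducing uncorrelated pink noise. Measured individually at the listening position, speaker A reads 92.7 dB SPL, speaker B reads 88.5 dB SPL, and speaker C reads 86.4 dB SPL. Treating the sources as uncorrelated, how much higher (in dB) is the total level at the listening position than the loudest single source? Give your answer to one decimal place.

Add the sources as powers (linear), then convert back to dB:
L_total = 10·log₁₀(10^(92.7/10) + 10^(88.5/10) + 10^(86.4/10)) = 94.78 dB SPL.
Excess over the loudest (92.7 dB): 94.78 − 92.7 = 2.1 dB.

2.1 dB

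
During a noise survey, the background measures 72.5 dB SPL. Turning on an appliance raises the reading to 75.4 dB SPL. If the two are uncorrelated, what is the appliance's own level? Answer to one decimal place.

72.3 dB SPL

Background correction is a power subtraction:
L_src = 10·log₁₀(10^(75.4/10) − 10^(72.5/10)) = 10·log₁₀(16890000) = 72.3 dB SPL.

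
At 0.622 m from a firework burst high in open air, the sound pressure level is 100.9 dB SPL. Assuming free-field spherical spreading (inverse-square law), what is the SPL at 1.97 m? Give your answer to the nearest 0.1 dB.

90.9 dB SPL

For a point source in a free field, ΔL = −20·log₁₀(d₂/d₁).
ΔL = −20·log₁₀(1.97/0.622) = -10.01 dB, so L₂ = 100.9 + (-10.01) = 90.9 dB SPL.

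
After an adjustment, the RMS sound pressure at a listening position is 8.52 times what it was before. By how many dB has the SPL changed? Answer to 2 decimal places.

Sound pressure is an amplitude quantity: ΔL = 20·log₁₀(p₂/p₁).
20·log₁₀(8.52) = 18.61 dB.

18.61 dB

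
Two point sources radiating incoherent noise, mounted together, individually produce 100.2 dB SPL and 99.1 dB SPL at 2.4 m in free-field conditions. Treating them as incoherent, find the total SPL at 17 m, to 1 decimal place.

Combined at 2.4 m: 10·log₁₀(10^(100.2/10)+10^(99.1/10)) = 102.70 dB SPL.
Then apply −20·log₁₀(17/2.4) = -17.00 dB → 85.7 dB SPL.

85.7 dB SPL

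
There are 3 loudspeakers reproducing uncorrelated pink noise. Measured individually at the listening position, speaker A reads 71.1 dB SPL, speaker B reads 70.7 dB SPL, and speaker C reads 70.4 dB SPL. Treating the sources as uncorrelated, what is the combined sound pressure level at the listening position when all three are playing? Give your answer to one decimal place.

Add the sources as powers (linear), then convert back to dB:
L_total = 10·log₁₀(10^(71.1/10) + 10^(70.7/10) + 10^(70.4/10)) = 10·log₁₀(35600000) = 75.5 dB SPL.

75.5 dB SPL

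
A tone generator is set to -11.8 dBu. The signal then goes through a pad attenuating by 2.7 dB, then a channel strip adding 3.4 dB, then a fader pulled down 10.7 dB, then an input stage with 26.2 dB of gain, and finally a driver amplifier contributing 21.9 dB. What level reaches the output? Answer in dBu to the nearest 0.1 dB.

In dB, series stages simply add:
-11.8 − 2.7 + 3.4 − 10.7 + 26.2 + 21.9 = +26.3 dBu.

+26.3 dBu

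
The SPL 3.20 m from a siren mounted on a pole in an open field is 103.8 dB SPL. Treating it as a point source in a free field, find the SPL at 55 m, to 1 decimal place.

Inverse-square spreading gives ΔL = −20·log₁₀(d₂/d₁).
ΔL = −20·log₁₀(55/3.20) = -24.70 dB, so L₂ = 103.8 + (-24.70) = 79.1 dB SPL.

79.1 dB SPL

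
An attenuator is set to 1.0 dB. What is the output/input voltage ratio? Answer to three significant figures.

Voltage ratio = 10^(dB/20).
10^(-1.0/20) = 10^(-0.05000) = 0.891.

0.891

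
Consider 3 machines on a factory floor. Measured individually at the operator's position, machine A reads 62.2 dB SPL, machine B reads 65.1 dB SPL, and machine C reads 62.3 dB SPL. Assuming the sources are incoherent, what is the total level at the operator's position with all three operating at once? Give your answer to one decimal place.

68.2 dB SPL

Add the sources as powers (linear), then convert back to dB:
L_total = 10·log₁₀(10^(62.2/10) + 10^(65.1/10) + 10^(62.3/10)) = 10·log₁₀(6594000) = 68.2 dB SPL.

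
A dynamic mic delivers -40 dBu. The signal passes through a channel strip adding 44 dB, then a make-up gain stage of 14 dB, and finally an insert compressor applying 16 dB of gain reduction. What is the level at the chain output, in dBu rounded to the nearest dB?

+2 dBu

In dB, series stages simply add:
-40 + 44 + 14 − 16 = +2 dBu.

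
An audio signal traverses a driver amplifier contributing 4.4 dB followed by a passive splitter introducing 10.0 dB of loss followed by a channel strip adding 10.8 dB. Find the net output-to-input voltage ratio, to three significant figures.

Net gain = 4.4 + (−10.0) + 10.8 = 5.2 dB.
Voltage ratio = 10^(5.2/20) = 1.82.

1.82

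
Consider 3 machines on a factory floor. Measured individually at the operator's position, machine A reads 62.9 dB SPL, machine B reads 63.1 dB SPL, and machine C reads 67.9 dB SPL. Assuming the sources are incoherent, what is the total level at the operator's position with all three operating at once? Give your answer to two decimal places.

Uncorrelated sources add in intensity (power), not in dB.
L_total = 10·log₁₀(10^(62.9/10) + 10^(63.1/10) + 10^(67.9/10)) = 10·log₁₀(10160000) = 70.07 dB SPL.

70.07 dB SPL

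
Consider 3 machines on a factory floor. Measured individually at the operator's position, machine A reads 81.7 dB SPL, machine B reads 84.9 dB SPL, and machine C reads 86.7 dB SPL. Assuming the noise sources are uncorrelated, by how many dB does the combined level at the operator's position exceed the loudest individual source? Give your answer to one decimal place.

Add the sources as powers (linear), then convert back to dB:
L_total = 10·log₁₀(10^(81.7/10) + 10^(84.9/10) + 10^(86.7/10)) = 89.66 dB SPL.
Excess over the loudest (86.7 dB): 89.66 − 86.7 = 3.0 dB.

3.0 dB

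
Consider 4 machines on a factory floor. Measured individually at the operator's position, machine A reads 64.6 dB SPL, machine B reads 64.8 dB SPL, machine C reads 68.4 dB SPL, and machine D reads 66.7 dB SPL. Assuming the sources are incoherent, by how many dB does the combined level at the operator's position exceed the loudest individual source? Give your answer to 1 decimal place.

4.0 dB

Add the sources as powers (linear), then convert back to dB:
L_total = 10·log₁₀(10^(64.6/10) + 10^(64.8/10) + 10^(68.4/10) + 10^(66.7/10)) = 72.43 dB SPL.
Excess over the loudest (68.4 dB): 72.43 − 68.4 = 4.0 dB.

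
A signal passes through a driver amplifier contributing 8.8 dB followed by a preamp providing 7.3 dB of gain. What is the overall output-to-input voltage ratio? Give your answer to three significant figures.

Net gain = 8.8 + 7.3 = 16.1 dB.
Voltage ratio = 10^(16.1/20) = 6.38.

6.38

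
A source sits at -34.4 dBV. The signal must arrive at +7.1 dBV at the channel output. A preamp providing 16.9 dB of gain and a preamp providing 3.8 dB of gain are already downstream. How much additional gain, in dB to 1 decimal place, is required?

20.8 dB

The required make-up gain is the shortfall in the dB sum.
G = +7.1 − (-34.4) − 16.9 − 3.8 = 20.8 dB.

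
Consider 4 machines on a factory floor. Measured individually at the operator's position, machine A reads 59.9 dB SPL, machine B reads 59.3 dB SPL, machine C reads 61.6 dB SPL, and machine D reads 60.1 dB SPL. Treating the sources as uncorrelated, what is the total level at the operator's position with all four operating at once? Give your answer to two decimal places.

Uncorrelated sources add in intensity (power), not in dB.
L_total = 10·log₁₀(10^(59.9/10) + 10^(59.3/10) + 10^(61.6/10) + 10^(60.1/10)) = 10·log₁₀(4297000) = 66.33 dB SPL.

66.33 dB SPL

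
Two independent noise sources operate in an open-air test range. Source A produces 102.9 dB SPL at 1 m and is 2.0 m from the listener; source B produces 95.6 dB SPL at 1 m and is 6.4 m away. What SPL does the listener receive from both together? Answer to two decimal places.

At the listener: L_A = 102.9 − 20·log₁₀(2.0) = 96.879 dB; L_B = 95.6 − 20·log₁₀(6.4) = 79.476 dB.
Combined: 10·log₁₀(10^(96.879/10)+10^(79.476/10)) = 96.96 dB SPL.

96.96 dB SPL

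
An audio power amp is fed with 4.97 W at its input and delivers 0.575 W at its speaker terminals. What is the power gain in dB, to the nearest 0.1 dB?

-9.4 dB

For a power ratio, dB = 10·log₁₀(P₂/P₁).
10·log₁₀(0.575/4.97) = 10·log₁₀(0.1157) = -9.4 dB.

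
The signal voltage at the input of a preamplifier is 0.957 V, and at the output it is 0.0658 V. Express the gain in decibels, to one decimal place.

-23.3 dB

Voltage is an amplitude quantity, so gain = 20·log₁₀(V_out/V_in).
20·log₁₀(0.0658/0.957) = 20·log₁₀(0.06876) = -23.3 dB.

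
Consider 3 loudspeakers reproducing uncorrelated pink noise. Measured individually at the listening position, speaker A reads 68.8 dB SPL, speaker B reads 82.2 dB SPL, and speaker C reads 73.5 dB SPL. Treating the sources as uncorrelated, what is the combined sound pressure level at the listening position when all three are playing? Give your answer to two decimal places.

82.92 dB SPL

Incoherent sources sum as intensities:
L_total = 10·log₁₀(10^(68.8/10) + 10^(82.2/10) + 10^(73.5/10)) = 10·log₁₀(195900000) = 82.92 dB SPL.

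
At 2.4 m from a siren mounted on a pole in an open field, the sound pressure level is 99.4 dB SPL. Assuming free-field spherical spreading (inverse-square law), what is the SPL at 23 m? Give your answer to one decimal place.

For a point source in a free field, ΔL = −20·log₁₀(d₂/d₁).
ΔL = −20·log₁₀(23/2.4) = -19.63 dB, so L₂ = 99.4 + (-19.63) = 79.8 dB SPL.

79.8 dB SPL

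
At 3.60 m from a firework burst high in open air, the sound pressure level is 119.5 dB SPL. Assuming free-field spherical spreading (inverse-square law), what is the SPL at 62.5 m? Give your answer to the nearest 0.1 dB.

For a point source in a free field, ΔL = −20·log₁₀(d₂/d₁).
ΔL = −20·log₁₀(62.5/3.60) = -24.79 dB, so L₂ = 119.5 + (-24.79) = 94.7 dB SPL.

94.7 dB SPL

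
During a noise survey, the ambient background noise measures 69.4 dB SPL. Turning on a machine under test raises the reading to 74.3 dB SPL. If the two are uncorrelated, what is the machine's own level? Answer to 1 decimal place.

Background correction is a power subtraction:
L_src = 10·log₁₀(10^(74.3/10) − 10^(69.4/10)) = 10·log₁₀(18210000) = 72.6 dB SPL.

72.6 dB SPL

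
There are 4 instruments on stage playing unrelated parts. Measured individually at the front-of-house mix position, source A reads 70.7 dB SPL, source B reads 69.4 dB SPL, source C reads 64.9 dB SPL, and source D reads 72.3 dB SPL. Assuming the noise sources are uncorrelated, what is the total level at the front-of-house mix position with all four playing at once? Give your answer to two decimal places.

Uncorrelated sources add in intensity (power), not in dB.
L_total = 10·log₁₀(10^(70.7/10) + 10^(69.4/10) + 10^(64.9/10) + 10^(72.3/10)) = 10·log₁₀(40530000) = 76.08 dB SPL.

76.08 dB SPL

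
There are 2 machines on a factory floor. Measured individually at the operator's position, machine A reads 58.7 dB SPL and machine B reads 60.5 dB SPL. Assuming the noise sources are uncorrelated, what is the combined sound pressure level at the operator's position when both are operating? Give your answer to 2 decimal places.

62.70 dB SPL

Add the sources as powers (linear), then convert back to dB:
L_total = 10·log₁₀(10^(58.7/10) + 10^(60.5/10)) = 10·log₁₀(1863000) = 62.70 dB SPL.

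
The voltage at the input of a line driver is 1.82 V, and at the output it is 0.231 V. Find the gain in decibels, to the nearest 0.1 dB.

Voltage ratio → dB uses the 20·log₁₀ form:
20·log₁₀(0.231/1.82) = 20·log₁₀(0.1269) = -17.9 dB.

-17.9 dB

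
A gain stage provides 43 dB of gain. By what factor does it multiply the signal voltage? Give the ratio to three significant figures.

141

Voltage ratio = 10^(dB/20).
10^(43/20) = 10^(2.150) = 141.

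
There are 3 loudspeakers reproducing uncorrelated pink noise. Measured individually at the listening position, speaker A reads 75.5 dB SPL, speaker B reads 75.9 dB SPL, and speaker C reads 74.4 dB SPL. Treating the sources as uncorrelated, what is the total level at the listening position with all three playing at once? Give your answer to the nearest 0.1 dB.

80.1 dB SPL

Add the sources as powers (linear), then convert back to dB:
L_total = 10·log₁₀(10^(75.5/10) + 10^(75.9/10) + 10^(74.4/10)) = 10·log₁₀(101900000) = 80.1 dB SPL.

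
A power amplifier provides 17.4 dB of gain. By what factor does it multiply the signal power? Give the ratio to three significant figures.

55.0

Power ratio = 10^(dB/10).
10^(17.4/10) = 10^(1.740) = 55.0.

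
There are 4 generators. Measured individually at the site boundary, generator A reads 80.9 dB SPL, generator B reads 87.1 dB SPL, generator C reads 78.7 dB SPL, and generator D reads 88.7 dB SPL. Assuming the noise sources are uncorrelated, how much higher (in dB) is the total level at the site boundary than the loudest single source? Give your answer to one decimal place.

Add the sources as powers (linear), then convert back to dB:
L_total = 10·log₁₀(10^(80.9/10) + 10^(87.1/10) + 10^(78.7/10) + 10^(88.7/10)) = 91.62 dB SPL.
Excess over the loudest (88.7 dB): 91.62 − 88.7 = 2.9 dB.

2.9 dB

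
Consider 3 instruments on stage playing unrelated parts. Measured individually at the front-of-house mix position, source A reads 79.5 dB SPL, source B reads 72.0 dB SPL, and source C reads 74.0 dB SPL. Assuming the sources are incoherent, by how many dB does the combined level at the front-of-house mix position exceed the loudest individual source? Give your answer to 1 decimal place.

1.6 dB

Add the sources as powers (linear), then convert back to dB:
L_total = 10·log₁₀(10^(79.5/10) + 10^(72.0/10) + 10^(74.0/10)) = 81.14 dB SPL.
Excess over the loudest (79.5 dB): 81.14 − 79.5 = 1.6 dB.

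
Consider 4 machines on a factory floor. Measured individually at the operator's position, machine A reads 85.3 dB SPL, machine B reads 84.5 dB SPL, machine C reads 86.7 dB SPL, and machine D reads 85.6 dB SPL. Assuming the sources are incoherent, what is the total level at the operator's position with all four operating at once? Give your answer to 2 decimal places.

91.62 dB SPL

Uncorrelated sources add in intensity (power), not in dB.
L_total = 10·log₁₀(10^(85.3/10) + 10^(84.5/10) + 10^(86.7/10) + 10^(85.6/10)) = 10·log₁₀(1451000000) = 91.62 dB SPL.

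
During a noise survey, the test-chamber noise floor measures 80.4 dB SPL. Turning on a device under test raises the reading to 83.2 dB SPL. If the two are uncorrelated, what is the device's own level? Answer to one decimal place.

80.0 dB SPL

Remove the background by subtracting linear intensities:
L_src = 10·log₁₀(10^(83.2/10) − 10^(80.4/10)) = 10·log₁₀(99280000) = 80.0 dB SPL.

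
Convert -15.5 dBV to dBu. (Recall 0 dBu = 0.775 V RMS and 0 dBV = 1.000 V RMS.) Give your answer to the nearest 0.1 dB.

The offset between the scales is 20·log₁₀(0.775/1.000) = −2.214 dB.
So dBu = -15.5 + 2.214 = -13.3 dBu.

-13.3 dBu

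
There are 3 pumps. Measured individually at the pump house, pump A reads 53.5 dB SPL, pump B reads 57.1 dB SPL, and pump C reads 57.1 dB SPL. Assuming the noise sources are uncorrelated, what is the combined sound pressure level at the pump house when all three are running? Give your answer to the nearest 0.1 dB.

Incoherent sources sum as intensities:
L_total = 10·log₁₀(10^(53.5/10) + 10^(57.1/10) + 10^(57.1/10)) = 10·log₁₀(1250000) = 61.0 dB SPL.

61.0 dB SPL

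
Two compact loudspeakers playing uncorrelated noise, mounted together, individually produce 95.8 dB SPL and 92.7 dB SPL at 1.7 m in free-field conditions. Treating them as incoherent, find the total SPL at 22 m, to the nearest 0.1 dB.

Combined at 1.7 m: 10·log₁₀(10^(95.8/10)+10^(92.7/10)) = 97.53 dB SPL.
Then apply −20·log₁₀(22/1.7) = -22.24 dB → 75.3 dB SPL.

75.3 dB SPL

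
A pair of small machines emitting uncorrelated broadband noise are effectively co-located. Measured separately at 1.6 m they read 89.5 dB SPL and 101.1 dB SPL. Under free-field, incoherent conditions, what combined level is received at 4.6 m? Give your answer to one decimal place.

92.2 dB SPL

Combined at 1.6 m: 10·log₁₀(10^(89.5/10)+10^(101.1/10)) = 101.39 dB SPL.
Then apply −20·log₁₀(4.6/1.6) = -9.17 dB → 92.2 dB SPL.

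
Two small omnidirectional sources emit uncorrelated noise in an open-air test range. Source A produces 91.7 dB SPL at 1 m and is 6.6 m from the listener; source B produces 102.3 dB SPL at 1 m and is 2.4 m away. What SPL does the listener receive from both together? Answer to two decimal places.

At the listener: L_A = 91.7 − 20·log₁₀(6.6) = 75.309 dB; L_B = 102.3 − 20·log₁₀(2.4) = 94.696 dB.
Combined: 10·log₁₀(10^(75.309/10)+10^(94.696/10)) = 94.75 dB SPL.

94.75 dB SPL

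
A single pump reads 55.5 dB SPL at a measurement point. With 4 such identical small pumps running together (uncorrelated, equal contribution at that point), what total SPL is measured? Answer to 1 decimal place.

4 equal incoherent sources raise the level by 10·log₁₀(4) = 6.02 dB.
L_total = 55.5 + 6.02 = 61.5 dB SPL.

61.5 dB SPL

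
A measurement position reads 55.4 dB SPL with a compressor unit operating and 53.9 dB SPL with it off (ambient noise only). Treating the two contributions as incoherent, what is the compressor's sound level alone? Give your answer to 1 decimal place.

Remove the background by subtracting linear intensities:
L_src = 10·log₁₀(10^(55.4/10) − 10^(53.9/10)) = 10·log₁₀(101300) = 50.1 dB SPL.

50.1 dB SPL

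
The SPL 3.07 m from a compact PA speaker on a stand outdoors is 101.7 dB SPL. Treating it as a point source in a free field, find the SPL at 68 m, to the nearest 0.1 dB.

Inverse-square spreading gives ΔL = −20·log₁₀(d₂/d₁).
ΔL = −20·log₁₀(68/3.07) = -26.91 dB, so L₂ = 101.7 + (-26.91) = 74.8 dB SPL.

74.8 dB SPL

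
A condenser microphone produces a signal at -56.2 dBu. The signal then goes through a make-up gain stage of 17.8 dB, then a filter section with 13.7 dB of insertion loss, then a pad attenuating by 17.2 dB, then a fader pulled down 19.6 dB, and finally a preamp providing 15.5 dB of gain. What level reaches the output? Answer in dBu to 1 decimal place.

Gain stages sum in dB:
-56.2 + 17.8 − 13.7 − 17.2 − 19.6 + 15.5 = -73.4 dBu.

-73.4 dBu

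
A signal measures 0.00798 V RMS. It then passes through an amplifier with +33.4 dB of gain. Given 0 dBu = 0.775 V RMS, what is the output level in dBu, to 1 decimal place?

Input level: 20·log₁₀(0.00798/0.775) = -39.75 dBu.
Output: -39.75 + 33.4 = -6.3 dBu.

-6.3 dBu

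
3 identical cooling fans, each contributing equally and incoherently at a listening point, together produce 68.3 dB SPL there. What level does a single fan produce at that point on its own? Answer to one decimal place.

3 equal incoherent sources add 10·log₁₀(3) = 4.77 dB over one source.
L_one = 68.3 − 4.77 = 63.5 dB SPL.

63.5 dB SPL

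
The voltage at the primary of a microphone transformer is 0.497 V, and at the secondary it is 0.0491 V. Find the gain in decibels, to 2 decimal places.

Voltage is an amplitude quantity, so gain = 20·log₁₀(V_out/V_in).
20·log₁₀(0.0491/0.497) = 20·log₁₀(0.09879) = -20.11 dB.

-20.11 dB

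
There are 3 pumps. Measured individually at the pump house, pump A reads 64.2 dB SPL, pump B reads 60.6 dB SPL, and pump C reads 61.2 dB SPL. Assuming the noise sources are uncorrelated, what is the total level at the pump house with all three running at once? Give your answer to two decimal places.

67.07 dB SPL

Add the sources as powers (linear), then convert back to dB:
L_total = 10·log₁₀(10^(64.2/10) + 10^(60.6/10) + 10^(61.2/10)) = 10·log₁₀(5097000) = 67.07 dB SPL.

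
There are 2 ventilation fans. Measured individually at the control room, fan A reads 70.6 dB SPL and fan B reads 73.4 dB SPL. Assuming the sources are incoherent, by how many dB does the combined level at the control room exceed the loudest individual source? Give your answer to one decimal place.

Uncorrelated sources add in intensity (power), not in dB.
L_total = 10·log₁₀(10^(70.6/10) + 10^(73.4/10)) = 75.23 dB SPL.
Excess over the loudest (73.4 dB): 75.23 − 73.4 = 1.8 dB.

1.8 dB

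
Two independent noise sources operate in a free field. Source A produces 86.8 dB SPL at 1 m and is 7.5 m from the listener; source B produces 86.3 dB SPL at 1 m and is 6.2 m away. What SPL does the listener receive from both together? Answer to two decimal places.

72.92 dB SPL

At the listener: L_A = 86.8 − 20·log₁₀(7.5) = 69.299 dB; L_B = 86.3 − 20·log₁₀(6.2) = 70.452 dB.
Combined: 10·log₁₀(10^(69.299/10)+10^(70.452/10)) = 72.92 dB SPL.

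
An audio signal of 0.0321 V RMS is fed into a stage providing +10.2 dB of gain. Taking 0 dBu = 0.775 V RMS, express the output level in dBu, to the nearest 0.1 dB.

-17.5 dBu

Input level: 20·log₁₀(0.0321/0.775) = -27.66 dBu.
Output: -27.66 + 10.2 = -17.5 dBu.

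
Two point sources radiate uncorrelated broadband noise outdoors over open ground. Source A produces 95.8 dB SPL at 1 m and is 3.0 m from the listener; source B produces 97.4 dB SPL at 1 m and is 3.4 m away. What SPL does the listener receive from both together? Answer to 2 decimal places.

89.53 dB SPL

At the listener: L_A = 95.8 − 20·log₁₀(3.0) = 86.258 dB; L_B = 97.4 − 20·log₁₀(3.4) = 86.770 dB.
Combined: 10·log₁₀(10^(86.258/10)+10^(86.770/10)) = 89.53 dB SPL.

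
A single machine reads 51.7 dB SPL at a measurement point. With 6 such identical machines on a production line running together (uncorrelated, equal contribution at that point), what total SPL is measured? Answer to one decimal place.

6 equal incoherent sources raise the level by 10·log₁₀(6) = 7.78 dB.
L_total = 51.7 + 7.78 = 59.5 dB SPL.

59.5 dB SPL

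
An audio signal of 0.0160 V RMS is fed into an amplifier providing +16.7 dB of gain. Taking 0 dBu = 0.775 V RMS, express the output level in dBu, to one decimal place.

-17.0 dBu

Input level: 20·log₁₀(0.0160/0.775) = -33.70 dBu.
Output: -33.70 + 16.7 = -17.0 dBu.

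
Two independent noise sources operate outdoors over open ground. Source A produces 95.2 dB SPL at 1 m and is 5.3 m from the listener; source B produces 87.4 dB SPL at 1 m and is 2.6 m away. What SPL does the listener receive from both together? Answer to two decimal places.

82.99 dB SPL

At the listener: L_A = 95.2 − 20·log₁₀(5.3) = 80.714 dB; L_B = 87.4 − 20·log₁₀(2.6) = 79.101 dB.
Combined: 10·log₁₀(10^(80.714/10)+10^(79.101/10)) = 82.99 dB SPL.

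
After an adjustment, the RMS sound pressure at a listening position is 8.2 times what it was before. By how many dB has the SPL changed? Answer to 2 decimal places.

SPL change from a pressure ratio uses the 20·log₁₀ form:
20·log₁₀(8.2) = 18.28 dB.

18.28 dB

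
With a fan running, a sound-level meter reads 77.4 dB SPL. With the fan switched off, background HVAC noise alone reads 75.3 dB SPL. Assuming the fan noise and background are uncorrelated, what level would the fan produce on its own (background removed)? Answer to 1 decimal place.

73.2 dB SPL

Subtract intensities: L_src = 10·log₁₀(10^(L_total/10) − 10^(L_bg/10)).
L_src = 10·log₁₀(10^(77.4/10) − 10^(75.3/10)) = 10·log₁₀(21070000) = 73.2 dB SPL.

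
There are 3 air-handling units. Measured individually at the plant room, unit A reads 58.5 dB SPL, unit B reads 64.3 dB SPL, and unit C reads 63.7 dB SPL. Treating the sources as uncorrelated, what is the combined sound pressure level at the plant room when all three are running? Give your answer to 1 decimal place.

67.6 dB SPL

Add the sources as powers (linear), then convert back to dB:
L_total = 10·log₁₀(10^(58.5/10) + 10^(64.3/10) + 10^(63.7/10)) = 10·log₁₀(5744000) = 67.6 dB SPL.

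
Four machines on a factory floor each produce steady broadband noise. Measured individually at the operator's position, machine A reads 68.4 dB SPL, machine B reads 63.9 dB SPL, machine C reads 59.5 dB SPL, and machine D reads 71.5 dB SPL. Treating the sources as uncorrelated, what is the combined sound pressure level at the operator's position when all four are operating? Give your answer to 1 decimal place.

73.9 dB SPL

Uncorrelated sources add in intensity (power), not in dB.
L_total = 10·log₁₀(10^(68.4/10) + 10^(63.9/10) + 10^(59.5/10) + 10^(71.5/10)) = 10·log₁₀(24390000) = 73.9 dB SPL.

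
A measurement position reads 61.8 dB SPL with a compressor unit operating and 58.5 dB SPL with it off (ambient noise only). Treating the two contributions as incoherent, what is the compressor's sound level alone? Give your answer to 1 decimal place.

Background correction is a power subtraction:
L_src = 10·log₁₀(10^(61.8/10) − 10^(58.5/10)) = 10·log₁₀(805600) = 59.1 dB SPL.

59.1 dB SPL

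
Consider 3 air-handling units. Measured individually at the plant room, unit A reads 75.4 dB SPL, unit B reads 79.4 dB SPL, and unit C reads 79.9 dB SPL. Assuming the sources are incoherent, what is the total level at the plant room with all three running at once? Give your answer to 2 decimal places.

83.41 dB SPL

Uncorrelated sources add in intensity (power), not in dB.
L_total = 10·log₁₀(10^(75.4/10) + 10^(79.4/10) + 10^(79.9/10)) = 10·log₁₀(219500000) = 83.41 dB SPL.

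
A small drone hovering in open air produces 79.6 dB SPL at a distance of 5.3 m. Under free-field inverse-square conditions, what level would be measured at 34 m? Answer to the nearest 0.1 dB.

For a point source in a free field, ΔL = −20·log₁₀(d₂/d₁).
ΔL = −20·log₁₀(34/5.3) = -16.14 dB, so L₂ = 79.6 + (-16.14) = 63.5 dB SPL.

63.5 dB SPL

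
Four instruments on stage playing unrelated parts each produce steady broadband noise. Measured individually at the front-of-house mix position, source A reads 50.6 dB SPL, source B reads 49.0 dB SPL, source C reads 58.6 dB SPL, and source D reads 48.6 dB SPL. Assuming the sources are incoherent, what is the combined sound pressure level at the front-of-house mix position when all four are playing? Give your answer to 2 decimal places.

59.96 dB SPL

Incoherent sources sum as intensities:
L_total = 10·log₁₀(10^(50.6/10) + 10^(49.0/10) + 10^(58.6/10) + 10^(48.6/10)) = 10·log₁₀(991100) = 59.96 dB SPL.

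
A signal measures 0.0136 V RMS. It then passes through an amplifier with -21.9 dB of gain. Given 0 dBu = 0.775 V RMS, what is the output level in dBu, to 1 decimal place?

Input level: 20·log₁₀(0.0136/0.775) = -35.12 dBu.
Output: -35.12 − 21.9 = -57.0 dBu.

-57.0 dBu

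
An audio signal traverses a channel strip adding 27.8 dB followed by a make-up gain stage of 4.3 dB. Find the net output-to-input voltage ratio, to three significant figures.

Net gain = 27.8 + 4.3 = 32.1 dB.
Voltage ratio = 10^(32.1/20) = 40.3.

40.3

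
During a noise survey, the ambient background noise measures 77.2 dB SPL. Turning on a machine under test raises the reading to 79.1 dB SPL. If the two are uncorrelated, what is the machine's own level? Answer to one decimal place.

Remove the background by subtracting linear intensities:
L_src = 10·log₁₀(10^(79.1/10) − 10^(77.2/10)) = 10·log₁₀(28800000) = 74.6 dB SPL.

74.6 dB SPL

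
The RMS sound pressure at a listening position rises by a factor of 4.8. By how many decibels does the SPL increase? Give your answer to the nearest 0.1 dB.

Sound pressure is an amplitude quantity: ΔL = 20·log₁₀(p₂/p₁).
20·log₁₀(4.8) = 13.6 dB.

13.6 dB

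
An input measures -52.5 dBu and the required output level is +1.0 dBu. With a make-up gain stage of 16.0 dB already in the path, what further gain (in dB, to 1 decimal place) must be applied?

The required make-up gain is the shortfall in the dB sum.
G = +1.0 − (-52.5) − 16.0 = 37.5 dB.

37.5 dB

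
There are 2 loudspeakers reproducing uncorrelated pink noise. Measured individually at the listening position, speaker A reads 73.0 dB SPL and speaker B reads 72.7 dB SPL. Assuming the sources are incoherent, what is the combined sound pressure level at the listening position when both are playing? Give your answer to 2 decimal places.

75.86 dB SPL

Incoherent sources sum as intensities:
L_total = 10·log₁₀(10^(73.0/10) + 10^(72.7/10)) = 10·log₁₀(38570000) = 75.86 dB SPL.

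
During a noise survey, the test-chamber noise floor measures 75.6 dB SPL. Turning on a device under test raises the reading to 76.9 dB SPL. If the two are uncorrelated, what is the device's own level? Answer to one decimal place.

Background correction is a power subtraction:
L_src = 10·log₁₀(10^(76.9/10) − 10^(75.6/10)) = 10·log₁₀(12670000) = 71.0 dB SPL.

71.0 dB SPL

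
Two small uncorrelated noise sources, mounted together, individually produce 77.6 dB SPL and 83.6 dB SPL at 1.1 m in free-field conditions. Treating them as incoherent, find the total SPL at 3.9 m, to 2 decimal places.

Combined at 1.1 m: 10·log₁₀(10^(77.6/10)+10^(83.6/10)) = 84.573 dB SPL.
Then apply −20·log₁₀(3.9/1.1) = -10.993 dB → 73.58 dB SPL.

73.58 dB SPL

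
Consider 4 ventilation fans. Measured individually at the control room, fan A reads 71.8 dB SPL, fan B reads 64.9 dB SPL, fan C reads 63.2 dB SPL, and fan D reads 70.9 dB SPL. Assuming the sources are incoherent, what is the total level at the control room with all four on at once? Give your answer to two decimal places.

75.13 dB SPL

Incoherent sources sum as intensities:
L_total = 10·log₁₀(10^(71.8/10) + 10^(64.9/10) + 10^(63.2/10) + 10^(70.9/10)) = 10·log₁₀(32620000) = 75.13 dB SPL.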